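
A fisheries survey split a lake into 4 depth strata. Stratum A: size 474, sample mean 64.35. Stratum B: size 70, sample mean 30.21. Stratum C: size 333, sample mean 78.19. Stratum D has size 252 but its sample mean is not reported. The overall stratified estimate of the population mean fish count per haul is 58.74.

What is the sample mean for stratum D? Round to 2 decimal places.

N = 474 + 70 + 333 + 252 = 1129.
Overall total = μ·N = 58.74·1129 = 66317.46.
Subtract the known strata: 474·64.35 + 70·30.21 + 333·78.19 = 58653.87.
Remaining total for stratum D: 66317.46 − 58653.87 = 7663.59.
Divide by its size: 7663.59 / 252 = 30.4111... → 30.41.

30.41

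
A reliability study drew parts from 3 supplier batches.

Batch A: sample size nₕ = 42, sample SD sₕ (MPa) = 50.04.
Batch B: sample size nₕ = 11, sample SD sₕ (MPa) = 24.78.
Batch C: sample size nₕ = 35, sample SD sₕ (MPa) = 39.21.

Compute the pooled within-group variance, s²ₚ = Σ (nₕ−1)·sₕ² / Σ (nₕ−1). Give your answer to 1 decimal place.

A: (42−1)·50.04² = 41·2504.0016 = 102664.0656
B: (11−1)·24.78² = 10·614.0484 = 6140.484
C: (35−1)·39.21² = 34·1537.4241 = 52272.4194
Numerator = 161076.969; denominator = Σ(nₕ−1) = 85.
s²ₚ = 161076.969/85 = 1895.023... → 1895.0.

1895.0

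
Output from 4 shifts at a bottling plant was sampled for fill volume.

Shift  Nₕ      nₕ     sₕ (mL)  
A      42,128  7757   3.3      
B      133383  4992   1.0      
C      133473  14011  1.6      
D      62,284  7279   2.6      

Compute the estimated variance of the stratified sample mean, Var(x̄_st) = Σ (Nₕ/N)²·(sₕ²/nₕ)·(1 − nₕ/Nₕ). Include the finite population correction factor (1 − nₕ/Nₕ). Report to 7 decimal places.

0.0000839

N = 371268. Term for each stratum: Wₕ²sₕ²/nₕ·(1−nₕ/Nₕ).
Var(x̄_st) = 0.0000147476 + 0.0000248877 + 0.0000211358 + 0.0000230823 = 0.0000838535 → 0.0000839.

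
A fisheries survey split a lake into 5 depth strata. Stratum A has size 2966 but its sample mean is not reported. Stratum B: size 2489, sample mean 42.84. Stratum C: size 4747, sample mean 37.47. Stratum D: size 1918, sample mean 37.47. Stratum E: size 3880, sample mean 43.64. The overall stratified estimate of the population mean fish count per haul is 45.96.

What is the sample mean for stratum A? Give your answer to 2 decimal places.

70.69

N = 2966 + 2489 + 4747 + 1918 + 3880 = 16000.
Overall total = μ·N = 45.96·16000 = 735360.
Subtract the known strata: 2489·42.84 + 4747·37.47 + 1918·37.47 + 3880·43.64 = 525689.51.
Remaining total for stratum A: 735360 − 525689.51 = 209670.49.
Divide by its size: 209670.49 / 2966 = 70.6913... → 70.69.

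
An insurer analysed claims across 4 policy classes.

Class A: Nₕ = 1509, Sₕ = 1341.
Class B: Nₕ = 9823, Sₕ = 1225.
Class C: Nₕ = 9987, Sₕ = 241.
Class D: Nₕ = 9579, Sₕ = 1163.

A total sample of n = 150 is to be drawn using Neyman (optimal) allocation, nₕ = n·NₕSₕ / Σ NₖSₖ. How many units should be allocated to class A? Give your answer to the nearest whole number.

A: NₕSₕ = 1509·1341 = 2023569
B: NₕSₕ = 9823·1225 = 12033175
C: NₕSₕ = 9987·241 = 2406867
D: NₕSₕ = 9579·1163 = 11140377
Σ NₕSₕ = 27603988.
n_A = 150·2023569/27603988 = 10.996... → 11.

11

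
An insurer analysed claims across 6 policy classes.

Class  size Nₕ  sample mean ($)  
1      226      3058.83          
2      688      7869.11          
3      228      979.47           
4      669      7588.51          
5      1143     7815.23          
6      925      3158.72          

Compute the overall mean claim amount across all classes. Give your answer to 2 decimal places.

5996.36

N = 3879; weights Wₕ = Nₕ/N = (0.0583, 0.1774, 0.0588, 0.1725, 0.2947, 0.2385).
x̄_st = Σ Wₕ·x̄ₕ = 0.0583·3058.83 + 0.1774·7869.11 + 0.0588·979.47 + 0.1725·7588.51 + 0.2947·7815.23 + 0.2385·3158.72 ≈ 5996.3649...
→ 5996.36.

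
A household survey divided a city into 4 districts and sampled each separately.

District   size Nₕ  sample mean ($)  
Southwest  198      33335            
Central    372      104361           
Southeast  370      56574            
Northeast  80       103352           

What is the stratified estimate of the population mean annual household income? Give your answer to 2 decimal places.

73159.96

x̄_st = (Σ Nₕx̄ₕ) / (Σ Nₕ) = (198·33335 + 372·104361 + 370·56574 + 80·103352) / 1020
= 74623162 / 1020 = 73159.9627... → 73159.96.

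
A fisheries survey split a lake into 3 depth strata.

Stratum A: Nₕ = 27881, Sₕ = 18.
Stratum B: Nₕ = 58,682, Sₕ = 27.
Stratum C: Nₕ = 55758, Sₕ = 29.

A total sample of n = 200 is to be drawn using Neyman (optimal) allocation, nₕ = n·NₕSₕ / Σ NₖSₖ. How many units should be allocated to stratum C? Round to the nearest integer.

87

Σ NₕSₕ = 27881·18 + 58682·27 + 55758·29 = 3703254.
Share for C: 1616982/3703254 = 0.43664.
n_C = 200 × 0.43664 = 87.328... → 87.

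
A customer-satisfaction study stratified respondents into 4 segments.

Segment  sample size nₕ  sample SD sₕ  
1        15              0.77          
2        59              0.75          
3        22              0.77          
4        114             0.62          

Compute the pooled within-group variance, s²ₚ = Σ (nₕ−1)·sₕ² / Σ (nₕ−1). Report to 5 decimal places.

1: (15−1)·0.77² = 14·0.5929 = 8.3006
2: (59−1)·0.75² = 58·0.5625 = 32.625
3: (22−1)·0.77² = 21·0.5929 = 12.4509
4: (114−1)·0.62² = 113·0.3844 = 43.4372
Numerator = 96.8137; denominator = Σ(nₕ−1) = 206.
s²ₚ = 96.8137/206 = 0.4699694... → 0.46997.

0.46997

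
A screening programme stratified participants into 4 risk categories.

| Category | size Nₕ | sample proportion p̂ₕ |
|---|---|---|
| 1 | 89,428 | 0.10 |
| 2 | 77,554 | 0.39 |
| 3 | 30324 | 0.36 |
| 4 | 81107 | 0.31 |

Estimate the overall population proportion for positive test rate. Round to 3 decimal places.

Wₕ = Nₕ/N with N = 278413: 0.3212, 0.2786, 0.1089, 0.2913.
p̂_st = 0.3212·0.10 + 0.2786·0.39 + 0.1089·0.36 + 0.2913·0.31 ≈ 0.27028... → 0.270.

0.270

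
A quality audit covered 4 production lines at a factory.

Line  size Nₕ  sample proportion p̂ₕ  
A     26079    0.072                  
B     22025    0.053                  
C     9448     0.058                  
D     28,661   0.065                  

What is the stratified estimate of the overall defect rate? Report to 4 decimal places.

0.0633

N = 26079 + 22025 + 9448 + 28661 = 86213.
Overall proportion = Σ (Nₕ/N)·p̂ₕ.
Σ Nₕp̂ₕ = 1877.688 + 1167.325 + 547.984 + 1862.965 = 5455.962.
5455.962 / 86213 = 0.063285... → 0.0633.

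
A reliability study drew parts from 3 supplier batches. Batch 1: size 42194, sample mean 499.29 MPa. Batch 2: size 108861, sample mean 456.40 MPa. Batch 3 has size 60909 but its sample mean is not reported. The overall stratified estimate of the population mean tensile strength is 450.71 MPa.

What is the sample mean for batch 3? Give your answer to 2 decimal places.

406.89

N = 42194 + 108861 + 60909 = 211964.
Overall total = μ·N = 450.71·211964 = 95534294.44.
Subtract the known strata: 42194·499.29 + 108861·456.40 = 70751202.66.
Remaining total for batch 3: 95534294.44 − 70751202.66 = 24783091.78.
Divide by its size: 24783091.78 / 60909 = 406.8872... → 406.89.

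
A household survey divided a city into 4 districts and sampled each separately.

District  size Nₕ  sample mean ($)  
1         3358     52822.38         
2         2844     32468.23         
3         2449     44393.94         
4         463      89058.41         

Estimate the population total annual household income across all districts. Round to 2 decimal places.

Population total = Σ Nₕ·x̄ₕ (each stratum's size times its mean).
3358·52822.38 + 2844·32468.23 + 2449·44393.94 + 463·89058.41 = 177377552.04 + 92339646.12 + 108720759.06 + 41234043.83 = 419672001.05.

419672001.05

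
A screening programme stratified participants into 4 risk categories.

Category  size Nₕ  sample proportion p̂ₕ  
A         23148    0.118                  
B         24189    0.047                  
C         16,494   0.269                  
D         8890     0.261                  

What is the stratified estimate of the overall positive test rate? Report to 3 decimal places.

Wₕ = Nₕ/N with N = 72721: 0.3183, 0.3326, 0.2268, 0.1222.
p̂_st = 0.3183·0.118 + 0.3326·0.047 + 0.2268·0.269 + 0.1222·0.261 ≈ 0.14611... → 0.146.

0.146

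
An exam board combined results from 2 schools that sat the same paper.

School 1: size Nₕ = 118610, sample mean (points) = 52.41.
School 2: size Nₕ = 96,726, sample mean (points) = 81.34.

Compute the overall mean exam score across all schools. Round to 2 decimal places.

65.40

x̄_st = (Σ Nₕx̄ₕ) / (Σ Nₕ) = (118610·52.41 + 96726·81.34) / 215336
= 14084042.94 / 215336 = 65.4050... → 65.40.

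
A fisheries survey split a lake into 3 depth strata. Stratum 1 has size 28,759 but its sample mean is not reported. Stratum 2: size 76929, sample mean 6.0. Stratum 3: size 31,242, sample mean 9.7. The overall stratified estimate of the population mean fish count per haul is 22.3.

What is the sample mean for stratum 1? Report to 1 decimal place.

79.6

Σ Nₕx̄ₕ = N·μ, so 28759·x̄_1 = 136930·22.3 − (76929·6.0 + 31242·9.7).
= 3053539 − 764621.4 = 2288917.6.
x̄_1 = 2288917.6 / 28759 = 79.590... → 79.6.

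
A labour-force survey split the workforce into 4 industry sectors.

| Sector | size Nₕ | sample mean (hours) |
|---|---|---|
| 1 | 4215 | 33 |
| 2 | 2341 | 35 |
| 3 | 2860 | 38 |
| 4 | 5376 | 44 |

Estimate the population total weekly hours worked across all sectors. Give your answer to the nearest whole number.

1: 4215·33 = 139095
2: 2341·35 = 81935
3: 2860·38 = 108680
4: 5376·44 = 236544
τ̂ = Σ Nₕx̄ₕ = 566254.

566254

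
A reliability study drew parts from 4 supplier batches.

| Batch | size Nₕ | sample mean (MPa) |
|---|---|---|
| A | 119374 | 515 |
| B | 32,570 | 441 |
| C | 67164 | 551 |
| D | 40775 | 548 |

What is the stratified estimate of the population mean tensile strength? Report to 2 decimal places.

520.21

x̄_st = (Σ Nₕx̄ₕ) / (Σ Nₕ) = (119374·515 + 32570·441 + 67164·551 + 40775·548) / 259883
= 135193044 / 259883 = 520.2073... → 520.21.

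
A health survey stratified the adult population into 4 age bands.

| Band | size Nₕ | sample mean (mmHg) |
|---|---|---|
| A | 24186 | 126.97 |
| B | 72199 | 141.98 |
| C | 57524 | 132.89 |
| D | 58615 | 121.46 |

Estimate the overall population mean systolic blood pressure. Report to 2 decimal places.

N = 24186 + 72199 + 57524 + 58615 = 212524.
The stratified mean weights each stratum mean by its population share Nₕ/N.
Σ Nₕx̄ₕ = 24186·126.97 + 72199·141.98 + 57524·132.89 + 58615·121.46 = 3070896.42 + 10250814.02 + 7644364.36 + 7119377.9 = 28085452.7.
Divide by N: 28085452.7 / 212524 = 132.1519... → 132.15.

132.15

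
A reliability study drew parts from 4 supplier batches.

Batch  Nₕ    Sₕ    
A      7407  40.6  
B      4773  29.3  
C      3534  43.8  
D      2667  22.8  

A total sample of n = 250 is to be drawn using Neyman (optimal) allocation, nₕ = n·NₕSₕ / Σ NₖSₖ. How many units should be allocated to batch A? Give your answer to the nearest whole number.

115

A: NₕSₕ = 7407·40.6 = 300724.2
B: NₕSₕ = 4773·29.3 = 139848.9
C: NₕSₕ = 3534·43.8 = 154789.2
D: NₕSₕ = 2667·22.8 = 60807.6
Σ NₕSₕ = 656169.9.
n_A = 250·300724.2/656169.9 = 114.576... → 115.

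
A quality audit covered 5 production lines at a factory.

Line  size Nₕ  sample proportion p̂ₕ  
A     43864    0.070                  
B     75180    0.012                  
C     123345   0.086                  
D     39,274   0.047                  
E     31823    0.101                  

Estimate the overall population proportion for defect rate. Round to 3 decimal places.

0.063

Wₕ = Nₕ/N with N = 313486: 0.1399, 0.2398, 0.3935, 0.1253, 0.1015.
p̂_st = 0.1399·0.070 + 0.2398·0.012 + 0.3935·0.086 + 0.1253·0.047 + 0.1015·0.101 ≈ 0.06265... → 0.063.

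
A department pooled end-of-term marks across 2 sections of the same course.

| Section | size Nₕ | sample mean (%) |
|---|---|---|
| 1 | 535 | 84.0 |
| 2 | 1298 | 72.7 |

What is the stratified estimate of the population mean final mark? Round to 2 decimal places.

76.00

x̄_st = (Σ Nₕx̄ₕ) / (Σ Nₕ) = (535·84.0 + 1298·72.7) / 1833
= 139304.6 / 1833 = 75.9981... → 76.00.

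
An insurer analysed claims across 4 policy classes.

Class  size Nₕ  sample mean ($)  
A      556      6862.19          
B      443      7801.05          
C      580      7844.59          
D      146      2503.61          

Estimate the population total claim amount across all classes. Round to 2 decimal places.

A: 556·6862.19 = 3815377.64
B: 443·7801.05 = 3455865.15
C: 580·7844.59 = 4549862.2
D: 146·2503.61 = 365527.06
τ̂ = Σ Nₕx̄ₕ = 12186632.05.

12186632.05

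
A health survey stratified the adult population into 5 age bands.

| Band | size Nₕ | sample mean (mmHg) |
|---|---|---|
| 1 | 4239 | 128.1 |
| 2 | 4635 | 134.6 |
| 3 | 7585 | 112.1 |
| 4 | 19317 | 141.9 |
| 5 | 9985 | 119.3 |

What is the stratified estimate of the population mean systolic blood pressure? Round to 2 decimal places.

130.01

N = 45761; weights Wₕ = Nₕ/N = (0.0926, 0.1013, 0.1658, 0.4221, 0.2182).
x̄_st = Σ Wₕ·x̄ₕ = 0.0926·128.1 + 0.1013·134.6 + 0.1658·112.1 + 0.4221·141.9 + 0.2182·119.3 ≈ 130.0115...
→ 130.01.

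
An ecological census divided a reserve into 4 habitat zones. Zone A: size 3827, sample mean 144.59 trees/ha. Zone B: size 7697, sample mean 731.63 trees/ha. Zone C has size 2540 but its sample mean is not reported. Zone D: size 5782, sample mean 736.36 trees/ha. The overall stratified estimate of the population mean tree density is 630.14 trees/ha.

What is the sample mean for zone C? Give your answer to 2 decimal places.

812.37

Σ Nₕx̄ₕ = N·μ, so 2540·x̄_C = 19846·630.14 − (3827·144.59 + 7697·731.63 + 5782·736.36).
= 12505758.44 − 10442335.56 = 2063422.88.
x̄_C = 2063422.88 / 2540 = 812.3712... → 812.37.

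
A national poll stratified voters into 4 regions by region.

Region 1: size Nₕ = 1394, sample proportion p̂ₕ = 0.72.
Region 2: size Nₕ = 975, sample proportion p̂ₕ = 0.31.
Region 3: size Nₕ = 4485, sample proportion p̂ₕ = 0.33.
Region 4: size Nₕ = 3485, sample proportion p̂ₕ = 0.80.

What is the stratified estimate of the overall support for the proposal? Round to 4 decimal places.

N = 1394 + 975 + 4485 + 3485 = 10339.
Overall proportion = Σ (Nₕ/N)·p̂ₕ.
Σ Nₕp̂ₕ = 1003.68 + 302.25 + 1480.05 + 2788 = 5573.98.
5573.98 / 10339 = 0.539122... → 0.5391.

0.5391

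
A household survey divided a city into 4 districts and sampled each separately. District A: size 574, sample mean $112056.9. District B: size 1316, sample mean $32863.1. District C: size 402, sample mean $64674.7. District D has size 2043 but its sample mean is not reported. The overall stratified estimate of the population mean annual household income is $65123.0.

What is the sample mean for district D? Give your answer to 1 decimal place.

72804.9

Σ Nₕx̄ₕ = N·μ, so 2043·x̄_D = 4335·65123.0 − (574·112056.9 + 1316·32863.1 + 402·64674.7).
= 282308205 − 133567729.6 = 148740475.4.
x̄_D = 148740475.4 / 2043 = 72804.932... → 72804.9.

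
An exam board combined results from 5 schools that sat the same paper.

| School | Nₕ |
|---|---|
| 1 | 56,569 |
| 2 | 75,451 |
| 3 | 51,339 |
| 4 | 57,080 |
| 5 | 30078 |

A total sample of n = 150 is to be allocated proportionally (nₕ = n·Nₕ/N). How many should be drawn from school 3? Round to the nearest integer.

28

N = 56569 + 75451 + 51339 + 57080 + 30078 = 270517.
n_3 = 150·51339/270517 = 28.467... → 28.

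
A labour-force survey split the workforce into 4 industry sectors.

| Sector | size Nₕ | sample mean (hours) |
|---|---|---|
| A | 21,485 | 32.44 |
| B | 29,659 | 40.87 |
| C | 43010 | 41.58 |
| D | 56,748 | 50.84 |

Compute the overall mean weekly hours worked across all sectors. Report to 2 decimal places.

43.62

N = 150902; weights Wₕ = Nₕ/N = (0.1424, 0.1965, 0.2850, 0.3761).
x̄_st = Σ Wₕ·x̄ₕ = 0.1424·32.44 + 0.1965·40.87 + 0.2850·41.58 + 0.3761·50.84 ≈ 43.6214...
→ 43.62.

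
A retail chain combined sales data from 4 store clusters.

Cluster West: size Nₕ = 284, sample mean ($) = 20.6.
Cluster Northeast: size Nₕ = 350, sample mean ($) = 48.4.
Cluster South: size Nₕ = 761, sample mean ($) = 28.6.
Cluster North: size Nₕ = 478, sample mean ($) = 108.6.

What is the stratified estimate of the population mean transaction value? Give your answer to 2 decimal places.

N = 284 + 350 + 761 + 478 = 1873.
The stratified mean weights each stratum mean by its population share Nₕ/N.
Σ Nₕx̄ₕ = 284·20.6 + 350·48.4 + 761·28.6 + 478·108.6 = 5850.4 + 16940 + 21764.6 + 51910.8 = 96465.8.
Divide by N: 96465.8 / 1873 = 51.5034... → 51.50.

51.50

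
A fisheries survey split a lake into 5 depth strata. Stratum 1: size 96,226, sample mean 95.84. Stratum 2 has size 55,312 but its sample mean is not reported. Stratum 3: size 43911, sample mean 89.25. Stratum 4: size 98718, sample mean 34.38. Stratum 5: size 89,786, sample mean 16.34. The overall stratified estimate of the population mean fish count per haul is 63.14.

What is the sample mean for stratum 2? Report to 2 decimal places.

N = 96226 + 55312 + 43911 + 98718 + 89786 = 383953.
Overall total = μ·N = 63.14·383953 = 24242792.42.
Subtract the known strata: 96226·95.84 + 43911·89.25 + 98718·34.38 + 89786·16.34 = 18002384.67.
Remaining total for stratum 2: 24242792.42 − 18002384.67 = 6240407.75.
Divide by its size: 6240407.75 / 55312 = 112.8220... → 112.82.

112.82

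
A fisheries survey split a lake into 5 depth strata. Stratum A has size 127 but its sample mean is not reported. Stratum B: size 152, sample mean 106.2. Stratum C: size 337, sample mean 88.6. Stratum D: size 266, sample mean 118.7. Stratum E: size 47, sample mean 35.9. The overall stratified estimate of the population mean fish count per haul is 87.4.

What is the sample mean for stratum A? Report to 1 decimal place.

Σ Nₕx̄ₕ = N·μ, so 127·x̄_A = 929·87.4 − (152·106.2 + 337·88.6 + 266·118.7 + 47·35.9).
= 81194.6 − 79262.1 = 1932.5.
x̄_A = 1932.5 / 127 = 15.217... → 15.2.

15.2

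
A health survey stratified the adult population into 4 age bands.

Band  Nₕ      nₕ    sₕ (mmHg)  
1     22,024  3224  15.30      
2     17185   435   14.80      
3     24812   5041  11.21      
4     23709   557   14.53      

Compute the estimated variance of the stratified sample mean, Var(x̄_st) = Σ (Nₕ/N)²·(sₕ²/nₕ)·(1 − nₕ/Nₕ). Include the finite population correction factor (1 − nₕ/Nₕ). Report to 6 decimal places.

0.051359

N = 87730; Wₕ = Nₕ/N.
band 1: (22024/87730)²·15.30²/3224·(1 − 3224/22024) = 0.003906120
band 2: (17185/87730)²·14.80²/435·(1 − 435/17185) = 0.018832252
band 3: (24812/87730)²·11.21²/5041·(1 − 5041/24812) = 0.001588871
band 4: (23709/87730)²·14.53²/557·(1 − 557/23709) = 0.027032208
Sum = 0.051359452 → 0.051359.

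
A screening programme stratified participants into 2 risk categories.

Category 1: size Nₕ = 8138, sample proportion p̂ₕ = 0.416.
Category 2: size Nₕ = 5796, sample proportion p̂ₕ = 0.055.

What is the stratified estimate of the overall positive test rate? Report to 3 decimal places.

0.266

N = 8138 + 5796 = 13934.
Overall proportion = Σ (Nₕ/N)·p̂ₕ.
Σ Nₕp̂ₕ = 3385.408 + 318.78 = 3704.188.
3704.188 / 13934 = 0.26584... → 0.266.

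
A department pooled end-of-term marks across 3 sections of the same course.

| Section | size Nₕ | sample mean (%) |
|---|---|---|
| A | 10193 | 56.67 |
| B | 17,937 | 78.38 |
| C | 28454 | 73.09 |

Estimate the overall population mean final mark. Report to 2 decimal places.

71.81

N = 10193 + 17937 + 28454 = 56584.
The stratified mean weights each stratum mean by its population share Nₕ/N.
Σ Nₕx̄ₕ = 10193·56.67 + 17937·78.38 + 28454·73.09 = 577637.31 + 1405902.06 + 2079702.86 = 4063242.23.
Divide by N: 4063242.23 / 56584 = 71.8090... → 71.81.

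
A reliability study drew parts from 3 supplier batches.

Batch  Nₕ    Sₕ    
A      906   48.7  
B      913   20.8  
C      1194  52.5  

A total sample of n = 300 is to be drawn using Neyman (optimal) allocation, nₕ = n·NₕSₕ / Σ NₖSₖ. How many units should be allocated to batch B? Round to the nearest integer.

45

A: NₕSₕ = 906·48.7 = 44122.2
B: NₕSₕ = 913·20.8 = 18990.4
C: NₕSₕ = 1194·52.5 = 62685
Σ NₕSₕ = 125797.6.
n_B = 300·18990.4/125797.6 = 45.288... → 45.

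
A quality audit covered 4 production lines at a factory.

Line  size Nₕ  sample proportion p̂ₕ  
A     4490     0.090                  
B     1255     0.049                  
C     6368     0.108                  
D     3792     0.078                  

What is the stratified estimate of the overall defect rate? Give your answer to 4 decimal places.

N = 4490 + 1255 + 6368 + 3792 = 15905.
Overall proportion = Σ (Nₕ/N)·p̂ₕ.
Σ Nₕp̂ₕ = 404.1 + 61.495 + 687.744 + 295.776 = 1449.115.
1449.115 / 15905 = 0.091111... → 0.0911.

0.0911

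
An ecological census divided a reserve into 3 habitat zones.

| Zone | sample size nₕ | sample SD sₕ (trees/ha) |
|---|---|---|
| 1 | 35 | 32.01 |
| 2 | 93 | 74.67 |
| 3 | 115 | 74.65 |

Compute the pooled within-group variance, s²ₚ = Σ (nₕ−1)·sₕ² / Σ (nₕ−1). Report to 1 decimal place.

Degrees of freedom: 34 + 92 + 114 = 240.
Σ(nₕ−1)sₕ² = 34·1024.6401 + 92·5575.6089 + 114·5572.6225 = 1183072.7472.
s²ₚ = 1183072.7472 / 240 = 4929.470... → 4929.5.

4929.5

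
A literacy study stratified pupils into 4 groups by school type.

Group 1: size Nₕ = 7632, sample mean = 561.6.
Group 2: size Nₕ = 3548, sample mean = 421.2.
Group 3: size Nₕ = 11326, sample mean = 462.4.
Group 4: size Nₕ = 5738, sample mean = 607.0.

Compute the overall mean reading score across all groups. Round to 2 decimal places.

513.41

N = 7632 + 3548 + 11326 + 5738 = 28244.
Weight each subgroup mean by Nₕ/N and sum.
Σ Nₕx̄ₕ = 7632·561.6 + 3548·421.2 + 11326·462.4 + 5738·607.0 = 4286131.2 + 1494417.6 + 5237142.4 + 3482966 = 14500657.2.
Divide by N: 14500657.2 / 28244 = 513.4066... → 513.41.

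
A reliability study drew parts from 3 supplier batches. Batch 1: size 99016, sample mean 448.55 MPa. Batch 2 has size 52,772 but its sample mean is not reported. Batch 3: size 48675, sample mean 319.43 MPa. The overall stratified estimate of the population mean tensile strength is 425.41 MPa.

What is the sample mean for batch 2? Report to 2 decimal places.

Σ Nₕx̄ₕ = N·μ, so 52772·x̄_2 = 200463·425.41 − (99016·448.55 + 48675·319.43).
= 85278964.83 − 59961882.05 = 25317082.78.
x̄_2 = 25317082.78 / 52772 = 479.7446... → 479.74.

479.74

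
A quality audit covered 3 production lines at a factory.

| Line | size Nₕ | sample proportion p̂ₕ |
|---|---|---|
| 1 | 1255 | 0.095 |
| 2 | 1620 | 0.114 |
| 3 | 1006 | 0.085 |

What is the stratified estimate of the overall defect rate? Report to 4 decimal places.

0.1003

N = 1255 + 1620 + 1006 = 3881.
Overall proportion = Σ (Nₕ/N)·p̂ₕ.
Σ Nₕp̂ₕ = 119.225 + 184.68 + 85.51 = 389.415.
389.415 / 3881 = 0.100339... → 0.1003.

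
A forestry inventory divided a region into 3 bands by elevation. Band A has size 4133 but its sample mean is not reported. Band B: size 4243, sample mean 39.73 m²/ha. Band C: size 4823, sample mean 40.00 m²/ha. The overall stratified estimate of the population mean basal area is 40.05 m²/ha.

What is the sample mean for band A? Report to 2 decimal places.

N = 4133 + 4243 + 4823 = 13199.
Overall total = μ·N = 40.05·13199 = 528619.95.
Subtract the known strata: 4243·39.73 + 4823·40.00 = 361494.39.
Remaining total for band A: 528619.95 − 361494.39 = 167125.56.
Divide by its size: 167125.56 / 4133 = 40.4369... → 40.44.

40.44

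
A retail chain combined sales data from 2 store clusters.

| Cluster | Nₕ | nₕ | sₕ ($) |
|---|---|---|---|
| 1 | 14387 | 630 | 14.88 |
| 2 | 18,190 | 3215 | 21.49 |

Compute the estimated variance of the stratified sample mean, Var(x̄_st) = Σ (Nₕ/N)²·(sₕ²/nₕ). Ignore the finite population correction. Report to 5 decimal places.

0.11333

N = 32577; Wₕ = Nₕ/N.
cluster 1: (14387/32577)²·14.88²/630 = 0.06854624
cluster 2: (18190/32577)²·21.49²/3215 = 0.04478526
Sum = 0.11333150 → 0.11333.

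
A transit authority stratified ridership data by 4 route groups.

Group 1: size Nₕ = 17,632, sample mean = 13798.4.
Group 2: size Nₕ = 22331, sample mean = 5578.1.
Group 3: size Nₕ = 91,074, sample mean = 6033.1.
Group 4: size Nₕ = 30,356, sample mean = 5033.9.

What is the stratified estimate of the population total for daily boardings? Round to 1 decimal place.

1: 17632·13798.4 = 243293388.8
2: 22331·5578.1 = 124564551.1
3: 91074·6033.1 = 549458549.4
4: 30356·5033.9 = 152809068.4
τ̂ = Σ Nₕx̄ₕ = 1070125557.7.

1070125557.7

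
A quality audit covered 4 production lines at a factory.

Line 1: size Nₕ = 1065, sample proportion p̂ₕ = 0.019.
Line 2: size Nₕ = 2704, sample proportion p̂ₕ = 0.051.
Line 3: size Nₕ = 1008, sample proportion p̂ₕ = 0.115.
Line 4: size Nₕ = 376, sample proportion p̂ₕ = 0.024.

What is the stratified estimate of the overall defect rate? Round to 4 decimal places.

0.0549

N = 1065 + 2704 + 1008 + 376 = 5153.
Overall proportion = Σ (Nₕ/N)·p̂ₕ.
Σ Nₕp̂ₕ = 20.235 + 137.904 + 115.92 + 9.024 = 283.083.
283.083 / 5153 = 0.054936... → 0.0549.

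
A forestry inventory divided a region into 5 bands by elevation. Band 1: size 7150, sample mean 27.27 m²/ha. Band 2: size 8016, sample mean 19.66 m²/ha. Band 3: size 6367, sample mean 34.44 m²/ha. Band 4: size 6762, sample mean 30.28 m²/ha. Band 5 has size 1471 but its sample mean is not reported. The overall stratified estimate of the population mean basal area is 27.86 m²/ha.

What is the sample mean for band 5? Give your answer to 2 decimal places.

35.81

N = 7150 + 8016 + 6367 + 6762 + 1471 = 29766.
Overall total = μ·N = 27.86·29766 = 829280.76.
Subtract the known strata: 7150·27.27 + 8016·19.66 + 6367·34.44 + 6762·30.28 = 776607.9.
Remaining total for band 5: 829280.76 − 776607.9 = 52672.86.
Divide by its size: 52672.86 / 1471 = 35.8075... → 35.81.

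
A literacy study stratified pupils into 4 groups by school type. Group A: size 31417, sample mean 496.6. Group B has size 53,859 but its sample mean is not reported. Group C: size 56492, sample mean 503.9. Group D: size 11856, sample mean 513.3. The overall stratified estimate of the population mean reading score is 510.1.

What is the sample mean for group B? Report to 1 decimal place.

523.8

N = 31417 + 53859 + 56492 + 11856 = 153624.
Overall total = μ·N = 510.1·153624 = 78363602.4.
Subtract the known strata: 31417·496.6 + 56492·503.9 + 11856·513.3 = 50153685.8.
Remaining total for group B: 78363602.4 − 50153685.8 = 28209916.6.
Divide by its size: 28209916.6 / 53859 = 523.773... → 523.8.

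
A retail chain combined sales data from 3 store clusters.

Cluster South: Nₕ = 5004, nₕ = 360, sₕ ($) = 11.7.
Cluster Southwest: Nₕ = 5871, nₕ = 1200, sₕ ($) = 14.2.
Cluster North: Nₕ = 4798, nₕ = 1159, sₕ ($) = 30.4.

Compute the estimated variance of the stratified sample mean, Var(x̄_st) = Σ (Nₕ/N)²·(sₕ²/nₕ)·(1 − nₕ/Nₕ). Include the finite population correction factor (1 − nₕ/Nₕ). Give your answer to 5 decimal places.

0.11141

N = 15673; Wₕ = Nₕ/N.
cluster South: (5004/15673)²·11.7²/360·(1 − 360/5004) = 0.03597282
cluster Southwest: (5871/15673)²·14.2²/1200·(1 − 1200/5871) = 0.01875915
cluster North: (4798/15673)²·30.4²/1159·(1 − 1159/4798) = 0.05667634
Sum = 0.11140830 → 0.11141.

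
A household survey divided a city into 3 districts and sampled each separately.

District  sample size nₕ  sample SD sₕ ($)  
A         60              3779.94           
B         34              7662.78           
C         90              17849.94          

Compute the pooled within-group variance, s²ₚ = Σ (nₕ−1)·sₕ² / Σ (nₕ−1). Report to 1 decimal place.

A: (60−1)·3779.94² = 59·14287946.4036 = 842988837.8124
B: (34−1)·7662.78² = 33·58718197.3284 = 1937700511.8372
C: (90−1)·17849.94² = 89·318620358.0036 = 28357211862.3204
Numerator = 31137901211.97; denominator = Σ(nₕ−1) = 181.
s²ₚ = 31137901211.97/181 = 172032603.381... → 172032603.4.

172032603.4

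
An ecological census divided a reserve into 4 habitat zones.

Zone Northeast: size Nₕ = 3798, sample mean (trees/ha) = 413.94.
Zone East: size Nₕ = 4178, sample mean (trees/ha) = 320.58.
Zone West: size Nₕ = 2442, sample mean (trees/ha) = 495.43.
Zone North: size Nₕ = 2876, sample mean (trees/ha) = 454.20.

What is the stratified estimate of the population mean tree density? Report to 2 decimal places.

408.28

x̄_st = (Σ Nₕx̄ₕ) / (Σ Nₕ) = (3798·413.94 + 4178·320.58 + 2442·495.43 + 2876·454.20) / 13294
= 5427646.62 / 13294 = 408.2779... → 408.28.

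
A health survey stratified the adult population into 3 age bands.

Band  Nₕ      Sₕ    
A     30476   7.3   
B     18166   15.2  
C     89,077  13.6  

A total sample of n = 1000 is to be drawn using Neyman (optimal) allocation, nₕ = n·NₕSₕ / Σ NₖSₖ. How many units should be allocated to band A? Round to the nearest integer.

130

A: NₕSₕ = 30476·7.3 = 222474.8
B: NₕSₕ = 18166·15.2 = 276123.2
C: NₕSₕ = 89077·13.6 = 1211447.2
Σ NₕSₕ = 1710045.2.
n_A = 1000·222474.8/1710045.2 = 130.099... → 130.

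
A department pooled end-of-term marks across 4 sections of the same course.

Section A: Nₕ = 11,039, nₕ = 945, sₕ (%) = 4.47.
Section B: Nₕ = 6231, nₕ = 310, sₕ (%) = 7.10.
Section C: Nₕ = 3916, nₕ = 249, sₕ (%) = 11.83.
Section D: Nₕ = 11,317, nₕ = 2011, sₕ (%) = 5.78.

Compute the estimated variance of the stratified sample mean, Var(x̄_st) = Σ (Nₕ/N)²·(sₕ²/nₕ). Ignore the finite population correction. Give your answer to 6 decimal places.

0.018588

N = 32503; Wₕ = Nₕ/N.
section A: (11039/32503)²·4.47²/945 = 0.002438910
section B: (6231/32503)²·7.10²/310 = 0.005976179
section C: (3916/32503)²·11.83²/249 = 0.008158468
section D: (11317/32503)²·5.78²/2011 = 0.002013999
Sum = 0.018587557 → 0.018588.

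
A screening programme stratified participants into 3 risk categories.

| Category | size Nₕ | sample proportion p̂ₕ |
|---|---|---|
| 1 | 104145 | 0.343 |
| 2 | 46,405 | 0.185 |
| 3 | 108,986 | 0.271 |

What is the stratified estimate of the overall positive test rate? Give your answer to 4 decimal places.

Wₕ = Nₕ/N with N = 259536: 0.4013, 0.1788, 0.4199.
p̂_st = 0.4013·0.343 + 0.1788·0.185 + 0.4199·0.271 ≈ 0.284515... → 0.2845.

0.2845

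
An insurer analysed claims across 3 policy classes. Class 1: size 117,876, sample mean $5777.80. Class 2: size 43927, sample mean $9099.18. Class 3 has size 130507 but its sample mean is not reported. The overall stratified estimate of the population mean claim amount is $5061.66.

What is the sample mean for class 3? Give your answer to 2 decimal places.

N = 117876 + 43927 + 130507 = 292310.
Overall total = μ·N = 5061.66·292310 = 1479573834.6.
Subtract the known strata: 117876·5777.80 + 43927·9099.18 = 1080763632.66.
Remaining total for class 3: 1479573834.6 − 1080763632.66 = 398810201.94.
Divide by its size: 398810201.94 / 130507 = 3055.8530... → 3055.85.

3055.85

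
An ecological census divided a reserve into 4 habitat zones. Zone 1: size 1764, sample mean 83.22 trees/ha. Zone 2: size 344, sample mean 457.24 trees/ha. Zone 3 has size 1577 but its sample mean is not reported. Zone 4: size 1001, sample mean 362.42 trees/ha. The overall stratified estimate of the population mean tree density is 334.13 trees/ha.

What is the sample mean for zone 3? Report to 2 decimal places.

N = 1764 + 344 + 1577 + 1001 = 4686.
Overall total = μ·N = 334.13·4686 = 1565733.18.
Subtract the known strata: 1764·83.22 + 344·457.24 + 1001·362.42 = 666873.06.
Remaining total for zone 3: 1565733.18 − 666873.06 = 898860.12.
Divide by its size: 898860.12 / 1577 = 569.9811... → 569.98.

569.98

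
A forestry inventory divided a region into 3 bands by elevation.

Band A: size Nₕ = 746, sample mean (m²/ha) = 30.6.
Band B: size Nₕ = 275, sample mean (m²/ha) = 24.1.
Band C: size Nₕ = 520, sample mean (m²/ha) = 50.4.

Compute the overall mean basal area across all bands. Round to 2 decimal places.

36.12

N = 1541; weights Wₕ = Nₕ/N = (0.4841, 0.1785, 0.3374).
x̄_st = Σ Wₕ·x̄ₕ = 0.4841·30.6 + 0.1785·24.1 + 0.3374·50.4 ≈ 36.1214...
→ 36.12.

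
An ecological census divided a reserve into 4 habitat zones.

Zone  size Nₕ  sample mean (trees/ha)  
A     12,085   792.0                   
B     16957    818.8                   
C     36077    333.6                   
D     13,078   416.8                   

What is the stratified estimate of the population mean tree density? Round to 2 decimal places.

523.57

N = 12085 + 16957 + 36077 + 13078 = 78197.
Weight each subgroup mean by Nₕ/N and sum.
Σ Nₕx̄ₕ = 12085·792.0 + 16957·818.8 + 36077·333.6 + 13078·416.8 = 9571320 + 13884391.6 + 12035287.2 + 5450910.4 = 40941909.2.
Divide by N: 40941909.2 / 78197 = 523.5739... → 523.57.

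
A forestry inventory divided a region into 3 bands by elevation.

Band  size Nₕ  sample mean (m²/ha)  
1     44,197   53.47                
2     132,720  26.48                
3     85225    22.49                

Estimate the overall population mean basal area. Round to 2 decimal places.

29.73

N = 44197 + 132720 + 85225 = 262142.
Weight each subgroup mean by Nₕ/N and sum.
Σ Nₕx̄ₕ = 44197·53.47 + 132720·26.48 + 85225·22.49 = 2363213.59 + 3514425.6 + 1916710.25 = 7794349.44.
Divide by N: 7794349.44 / 262142 = 29.7333... → 29.73.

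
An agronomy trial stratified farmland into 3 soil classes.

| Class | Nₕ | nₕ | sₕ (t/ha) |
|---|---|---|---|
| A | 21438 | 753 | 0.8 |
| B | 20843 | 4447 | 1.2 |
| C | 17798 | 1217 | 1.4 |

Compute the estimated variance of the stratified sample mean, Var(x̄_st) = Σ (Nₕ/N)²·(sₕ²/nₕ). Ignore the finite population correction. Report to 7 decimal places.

0.0002885

N = 60079. Term for each stratum: Wₕ²sₕ²/nₕ.
Var(x̄_st) = 0.0001082202 + 0.0000389736 + 0.0001413392 = 0.0002885329 → 0.0002885.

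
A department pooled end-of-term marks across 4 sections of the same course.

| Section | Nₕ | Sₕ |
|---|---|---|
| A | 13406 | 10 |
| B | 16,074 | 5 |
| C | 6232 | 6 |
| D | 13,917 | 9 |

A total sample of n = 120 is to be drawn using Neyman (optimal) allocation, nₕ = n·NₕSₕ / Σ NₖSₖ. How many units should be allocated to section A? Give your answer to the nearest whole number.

43

A: NₕSₕ = 13406·10 = 134060
B: NₕSₕ = 16074·5 = 80370
C: NₕSₕ = 6232·6 = 37392
D: NₕSₕ = 13917·9 = 125253
Σ NₕSₕ = 377075.
n_A = 120·134060/377075 = 42.663... → 43.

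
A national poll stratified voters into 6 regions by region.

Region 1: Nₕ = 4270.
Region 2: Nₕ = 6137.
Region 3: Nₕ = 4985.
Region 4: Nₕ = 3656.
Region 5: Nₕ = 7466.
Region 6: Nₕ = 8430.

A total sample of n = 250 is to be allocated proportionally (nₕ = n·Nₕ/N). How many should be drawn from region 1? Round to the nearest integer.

31

Share of region 1 = 4270/34944 = 0.12220.
Allocate 250 × 0.12220 = 30.549... → 31.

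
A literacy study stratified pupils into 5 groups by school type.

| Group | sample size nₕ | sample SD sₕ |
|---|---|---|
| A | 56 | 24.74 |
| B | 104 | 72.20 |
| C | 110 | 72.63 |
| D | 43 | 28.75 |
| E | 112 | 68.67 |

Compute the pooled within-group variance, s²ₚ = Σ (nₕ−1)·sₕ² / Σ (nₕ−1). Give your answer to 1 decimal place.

4056.5

A: (56−1)·24.74² = 55·612.0676 = 33663.718
B: (104−1)·72.20² = 103·5212.84 = 536922.52
C: (110−1)·72.63² = 109·5275.1169 = 574987.7421
D: (43−1)·28.75² = 42·826.5625 = 34715.625
E: (112−1)·68.67² = 111·4715.5689 = 523428.1479
Numerator = 1703717.753; denominator = Σ(nₕ−1) = 420.
s²ₚ = 1703717.753/420 = 4056.471... → 4056.5.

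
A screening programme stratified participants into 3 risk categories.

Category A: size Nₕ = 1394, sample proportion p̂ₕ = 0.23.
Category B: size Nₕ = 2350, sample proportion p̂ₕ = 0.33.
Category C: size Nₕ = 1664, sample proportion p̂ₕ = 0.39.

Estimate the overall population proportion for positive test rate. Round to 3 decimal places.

Wₕ = Nₕ/N with N = 5408: 0.2578, 0.4345, 0.3077.
p̂_st = 0.2578·0.23 + 0.4345·0.33 + 0.3077·0.39 ≈ 0.32268... → 0.323.

0.323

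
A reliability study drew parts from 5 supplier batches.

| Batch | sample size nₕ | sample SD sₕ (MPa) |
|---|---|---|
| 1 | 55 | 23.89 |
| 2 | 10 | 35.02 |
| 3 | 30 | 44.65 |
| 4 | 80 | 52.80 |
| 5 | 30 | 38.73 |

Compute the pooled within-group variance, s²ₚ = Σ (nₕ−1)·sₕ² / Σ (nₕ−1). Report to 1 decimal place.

1: (55−1)·23.89² = 54·570.7321 = 30819.5334
2: (10−1)·35.02² = 9·1226.4004 = 11037.6036
3: (30−1)·44.65² = 29·1993.6225 = 57815.0525
4: (80−1)·52.80² = 79·2787.84 = 220239.36
5: (30−1)·38.73² = 29·1500.0129 = 43500.3741
Numerator = 363411.9236; denominator = Σ(nₕ−1) = 200.
s²ₚ = 363411.9236/200 = 1817.060... → 1817.1.

1817.1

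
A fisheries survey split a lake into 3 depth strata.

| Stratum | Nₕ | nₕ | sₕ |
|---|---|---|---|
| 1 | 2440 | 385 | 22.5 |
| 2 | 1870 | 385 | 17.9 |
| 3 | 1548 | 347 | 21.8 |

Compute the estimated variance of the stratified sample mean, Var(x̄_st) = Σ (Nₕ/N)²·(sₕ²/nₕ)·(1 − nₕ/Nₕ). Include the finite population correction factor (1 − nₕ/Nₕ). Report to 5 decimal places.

N = 5858; Wₕ = Nₕ/N.
stratum 1: (2440/5858)²·22.5²/385·(1 − 385/2440) = 0.19213533
stratum 2: (1870/5858)²·17.9²/385·(1 − 385/1870) = 0.06734644
stratum 3: (1548/5858)²·21.8²/347·(1 − 347/1548) = 0.07419912
Sum = 0.33368089 → 0.33368.

0.33368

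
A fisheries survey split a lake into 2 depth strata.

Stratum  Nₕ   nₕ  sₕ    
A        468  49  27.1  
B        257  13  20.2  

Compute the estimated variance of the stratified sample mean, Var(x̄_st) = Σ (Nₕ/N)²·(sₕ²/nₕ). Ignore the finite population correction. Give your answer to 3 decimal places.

10.189

N = 725. Term for each stratum: Wₕ²sₕ²/nₕ.
Var(x̄_st) = 6.245370 + 3.944115 = 10.189486 → 10.189.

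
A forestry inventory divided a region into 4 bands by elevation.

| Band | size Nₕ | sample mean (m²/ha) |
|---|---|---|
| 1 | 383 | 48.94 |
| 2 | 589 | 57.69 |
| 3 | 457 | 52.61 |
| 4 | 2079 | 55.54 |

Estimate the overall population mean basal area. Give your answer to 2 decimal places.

54.80

x̄_st = (Σ Nₕx̄ₕ) / (Σ Nₕ) = (383·48.94 + 589·57.69 + 457·52.61 + 2079·55.54) / 3508
= 192233.86 / 3508 = 54.7987... → 54.80.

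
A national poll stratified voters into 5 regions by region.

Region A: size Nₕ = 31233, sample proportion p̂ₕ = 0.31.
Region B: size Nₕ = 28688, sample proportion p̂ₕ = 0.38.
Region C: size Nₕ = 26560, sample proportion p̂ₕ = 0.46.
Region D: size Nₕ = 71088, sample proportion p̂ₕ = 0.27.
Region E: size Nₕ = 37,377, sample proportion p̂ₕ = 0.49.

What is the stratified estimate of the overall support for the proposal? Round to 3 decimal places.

N = 31233 + 28688 + 26560 + 71088 + 37377 = 194946.
Overall proportion = Σ (Nₕ/N)·p̂ₕ.
Σ Nₕp̂ₕ = 9682.23 + 10901.44 + 12217.6 + 19193.76 + 18314.73 = 70309.76.
70309.76 / 194946 = 0.36066... → 0.361.

0.361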